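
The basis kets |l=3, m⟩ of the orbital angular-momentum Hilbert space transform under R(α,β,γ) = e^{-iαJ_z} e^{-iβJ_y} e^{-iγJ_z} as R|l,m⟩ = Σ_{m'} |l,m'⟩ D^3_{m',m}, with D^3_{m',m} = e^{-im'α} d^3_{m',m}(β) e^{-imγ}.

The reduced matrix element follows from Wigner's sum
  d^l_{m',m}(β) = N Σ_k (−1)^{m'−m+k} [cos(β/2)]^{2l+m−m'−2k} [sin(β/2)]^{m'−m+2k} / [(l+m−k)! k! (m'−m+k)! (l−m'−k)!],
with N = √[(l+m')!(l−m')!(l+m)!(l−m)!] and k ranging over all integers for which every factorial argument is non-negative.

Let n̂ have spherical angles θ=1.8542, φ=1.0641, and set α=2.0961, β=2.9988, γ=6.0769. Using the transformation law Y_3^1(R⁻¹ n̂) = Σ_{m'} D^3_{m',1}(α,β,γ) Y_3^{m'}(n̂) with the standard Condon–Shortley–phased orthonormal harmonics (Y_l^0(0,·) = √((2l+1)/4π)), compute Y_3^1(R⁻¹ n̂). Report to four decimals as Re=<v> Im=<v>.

Re=-0.0347 Im=-0.1157

Need the full column D^3_{m',1} for m'=−3..3 at α=2.0961, β=2.9988, γ=6.0769.
cos(β/2)=0.071336, sin(β/2)=0.997452
d^3_{-3,1}: single k=4 term ⇒ +0.019509;  D = +0.019074+0.004093i
d^3_{-2,1}: k∈[3..4] ⇒ +0.002278 -0.222724 = -0.220446;  D = +0.068068+0.209674i
d^3_{-1,1}: k∈[2..4] ⇒ +0.000155 -0.040297 +0.984811 = +0.944669;  D = -0.631089+0.702941i
d^3_{0,1}: k∈[1..3] ⇒ +0.000006 -0.003744 +0.243982 = +0.240245;  D = +0.235151+0.049208i
d^3_{1,1}: k∈[0..2] ⇒ +0.000000 -0.000206 +0.030223 = +0.030017;  D = -0.009414-0.028502i
d^3_{2,1}: k∈[0..1] ⇒ -0.000006 +0.002278 = +0.002273;  D = -0.001510+0.001699i
d^3_{3,1}: single k=0 term ⇒ +0.000100;  D = +0.000098+0.000020i
Y_3^{m'}(θ=1.8542,φ=1.0641) and Σ D·Y over m':
  (+0.0191+0.0041i)·(-0.3688+0.0187i)  (+0.0681+0.2097i)·(+0.1393+0.2236i)  (-0.6311+0.7029i)·(-0.0917+0.1652i)  (+0.2352+0.0492i)·(+0.2723+0.0000i)  (-0.0094-0.0285i)·(+0.0917+0.1652i)  (-0.0015+0.0017i)·(+0.1393-0.2236i)  (+0.0001+0.0000i)·(+0.3688+0.0187i)
Y_3^1(R⁻¹ n̂) = -0.034701-0.115653i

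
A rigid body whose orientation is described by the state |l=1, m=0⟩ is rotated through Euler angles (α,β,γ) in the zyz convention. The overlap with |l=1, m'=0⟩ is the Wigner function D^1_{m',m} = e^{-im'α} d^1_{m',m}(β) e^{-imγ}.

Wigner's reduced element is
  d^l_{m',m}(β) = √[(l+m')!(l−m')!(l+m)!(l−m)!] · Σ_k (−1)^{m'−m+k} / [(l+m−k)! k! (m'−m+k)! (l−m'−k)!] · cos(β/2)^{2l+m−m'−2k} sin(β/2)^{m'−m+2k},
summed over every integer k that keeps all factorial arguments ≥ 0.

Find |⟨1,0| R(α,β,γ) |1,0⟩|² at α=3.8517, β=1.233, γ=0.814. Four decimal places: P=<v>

D^1_{0,0}(3.8517,1.233,0.814) = e^{-i·0·3.8517}·d^1_{0,0}(1.233)·e^{-i·0·0.814}. Compute d first:
With c≡cos(β/2)=0.815907 and s≡sin(β/2)=0.578183, N=[1·1·1·1]^{1/2}=1.000000
The bounds max(0,m−m')=0 and min(l+m,l−m')=1 give 2 terms
  k=0: (−1)^0·1.0000/(1)·0.8159^2·0.5782^0 = +0.665704
  k=1: (−1)^1·1.0000/(1)·0.8159^0·0.5782^2 = -0.334296
d^1_{0,0}(1.233) = +0.665704 -0.334296 = +0.331409
|D^1_{0,0}|² = |d^1_{0,0}(β)|² = (+0.331409)² = 0.109832 (the z-rotation phases have unit modulus)

P=0.1098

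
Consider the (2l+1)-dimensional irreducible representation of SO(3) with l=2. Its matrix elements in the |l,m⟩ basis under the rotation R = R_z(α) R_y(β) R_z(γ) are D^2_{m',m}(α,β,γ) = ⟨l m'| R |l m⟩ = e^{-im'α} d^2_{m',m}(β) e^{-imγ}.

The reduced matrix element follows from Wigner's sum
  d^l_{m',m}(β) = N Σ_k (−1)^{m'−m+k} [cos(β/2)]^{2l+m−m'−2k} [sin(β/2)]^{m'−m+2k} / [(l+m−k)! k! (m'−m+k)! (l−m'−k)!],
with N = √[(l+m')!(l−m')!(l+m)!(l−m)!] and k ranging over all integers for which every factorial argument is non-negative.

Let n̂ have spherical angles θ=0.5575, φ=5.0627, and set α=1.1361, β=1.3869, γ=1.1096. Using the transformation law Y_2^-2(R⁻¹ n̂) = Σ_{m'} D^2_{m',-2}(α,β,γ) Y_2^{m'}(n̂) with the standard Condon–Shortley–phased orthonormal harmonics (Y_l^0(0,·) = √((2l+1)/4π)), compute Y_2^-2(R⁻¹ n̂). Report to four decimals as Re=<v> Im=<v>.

Need the full column D^2_{m',-2} for m'=−2..2 at α=1.1361, β=1.3869, γ=1.1096.
cos(β/2)=0.769045, sin(β/2)=0.639194
d^2_{-2,-2}: single k=0 term ⇒ +0.349790;  D = -0.076672-0.341284i
d^2_{-1,-2}: single k=0 term ⇒ -0.581458;  D = +0.568231+0.123318i
d^2_{0,-2}: single k=0 term ⇒ +0.591896;  D = -0.357455+0.471770i
d^2_{1,-2}: single k=0 term ⇒ -0.401680;  D = -0.188224-0.354850i
d^2_{2,-2}: single k=0 term ⇒ +0.166929;  D = +0.166694-0.008843i
Y_2^{m'}(θ=0.5575,φ=5.0627) and Σ D·Y over m':
  (-0.0767-0.3413i)·(-0.0827+0.0697i)  (+0.5682+0.1233i)·(+0.1190+0.3258i)  (-0.3575+0.4718i)·(+0.3659+0.0000i)  (-0.1882-0.3549i)·(-0.1190+0.3258i)  (+0.1667-0.0088i)·(-0.0827-0.0697i)
Y_2^-2(R⁻¹ n̂) = +0.050396+0.365328i

Re=0.0504 Im=0.3653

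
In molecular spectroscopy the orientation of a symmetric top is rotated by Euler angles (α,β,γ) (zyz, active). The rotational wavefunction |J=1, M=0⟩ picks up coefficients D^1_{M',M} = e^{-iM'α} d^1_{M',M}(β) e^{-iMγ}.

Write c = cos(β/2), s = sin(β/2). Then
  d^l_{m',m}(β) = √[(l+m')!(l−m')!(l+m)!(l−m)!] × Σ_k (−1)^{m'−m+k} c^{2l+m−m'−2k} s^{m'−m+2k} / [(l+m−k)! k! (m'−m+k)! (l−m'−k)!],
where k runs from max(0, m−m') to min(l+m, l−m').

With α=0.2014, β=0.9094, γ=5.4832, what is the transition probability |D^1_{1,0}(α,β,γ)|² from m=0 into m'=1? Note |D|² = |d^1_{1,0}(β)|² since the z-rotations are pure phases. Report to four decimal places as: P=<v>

P=0.3114

Split into d^1_{1,0}(β=0.9094) × two z-phases.
With c≡cos(β/2)=0.898393 and s≡sin(β/2)=0.439193, N=[2·1·1·1]^{1/2}=1.414214
k: max(0,(0)−(1))=0 … min(1+(0),1−(1))=0
  k=0: (−1)^1·1.4142/(1)·0.8984^1·0.4392^1 = -0.558003
d^1_{1,0}(0.9094) = -0.558003
|D^1_{1,0}|² = |d^1_{1,0}(β)|² = (-0.558003)² = 0.311367 (the z-rotation phases have unit modulus)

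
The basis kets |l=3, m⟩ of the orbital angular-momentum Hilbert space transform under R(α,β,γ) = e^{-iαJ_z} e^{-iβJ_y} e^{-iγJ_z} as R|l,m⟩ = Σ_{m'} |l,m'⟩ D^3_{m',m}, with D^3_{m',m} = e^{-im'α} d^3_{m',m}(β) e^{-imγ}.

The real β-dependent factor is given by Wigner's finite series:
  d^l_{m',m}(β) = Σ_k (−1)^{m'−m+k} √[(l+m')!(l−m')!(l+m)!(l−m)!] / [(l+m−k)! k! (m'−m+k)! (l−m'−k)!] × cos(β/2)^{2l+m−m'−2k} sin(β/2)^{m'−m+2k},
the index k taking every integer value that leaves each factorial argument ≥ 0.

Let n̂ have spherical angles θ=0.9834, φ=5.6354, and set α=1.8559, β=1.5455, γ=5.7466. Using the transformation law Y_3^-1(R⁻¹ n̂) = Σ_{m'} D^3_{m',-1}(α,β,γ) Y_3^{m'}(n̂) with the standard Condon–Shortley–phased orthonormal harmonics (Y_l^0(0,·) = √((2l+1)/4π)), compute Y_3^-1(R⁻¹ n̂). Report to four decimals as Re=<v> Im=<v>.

Re=-0.0875 Im=0.2649

Need the full column D^3_{m',-1} for m'=−3..3 at α=1.8559, β=1.5455, γ=5.7466.
cos(β/2)=0.715994, sin(β/2)=0.698107
d^3_{-3,-1}: single k=2 term ⇒ +0.496051;  D = +0.155441-0.471067i
d^3_{-2,-1}: k∈[1..2] ⇒ +0.415401 -0.789811 = -0.374410;  D = +0.374198+0.012586i
d^3_{-1,-1}: k∈[0..2] ⇒ +0.134727 -1.024638 +0.730562 = -0.159349;  D = -0.039652-0.154336i
d^3_{0,-1}: k∈[0..2] ⇒ -0.455049 +1.297792 -0.411253 = +0.431489;  D = +0.370848-0.220579i
d^3_{1,-1}: k∈[0..2] ⇒ +0.768478 -0.974083 +0.115753 = -0.089852;  D = +0.065798+0.061188i
d^3_{2,-1}: k∈[0..1] ⇒ -0.789811 +0.375421 = -0.414390;  D = +0.185453-0.370575i
d^3_{3,-1}: single k=0 term ⇒ +0.471576;  D = +0.464049+0.083916i
Y_3^{m'}(θ=0.9834,φ=5.6354) and Σ D·Y over m':
  (+0.1554-0.4711i)·(-0.0876+0.2241i)  (+0.3742+0.0126i)·(+0.1066+0.3777i)  (-0.0397-0.1543i)·(+0.1149+0.0870i)  (+0.3708-0.2206i)·(-0.3028+0.0000i)  (+0.0658+0.0612i)·(-0.1149+0.0870i)  (+0.1855-0.3706i)·(+0.1066-0.3777i)  (+0.4640+0.0839i)·(+0.0876+0.2241i)
Y_3^-1(R⁻¹ n̂) = -0.087546+0.264861i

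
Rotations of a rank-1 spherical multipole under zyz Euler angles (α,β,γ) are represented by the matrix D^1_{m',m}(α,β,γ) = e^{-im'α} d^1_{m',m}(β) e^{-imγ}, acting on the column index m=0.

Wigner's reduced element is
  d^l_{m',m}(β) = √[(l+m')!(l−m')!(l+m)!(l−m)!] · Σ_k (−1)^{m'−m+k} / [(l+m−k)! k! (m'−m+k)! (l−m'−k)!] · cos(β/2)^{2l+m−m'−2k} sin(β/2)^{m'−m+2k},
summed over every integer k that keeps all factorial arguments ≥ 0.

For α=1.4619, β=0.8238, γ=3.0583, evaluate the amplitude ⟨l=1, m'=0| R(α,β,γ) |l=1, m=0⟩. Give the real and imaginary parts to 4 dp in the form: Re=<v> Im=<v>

Re=0.6794 Im=0.0000

D^1_{0,0}(1.4619,0.8238,3.0583) = e^{-i·0·1.4619}·d^1_{0,0}(0.8238)·e^{-i·0·3.0583}. Compute d first:
Half-angle: c=0.916362, s=0.400351. N=√(1·1·1·1)=1.000000
Admissible k: 0..1 (factorial args all ≥0)
  k=0: (−1)^0·1.0000/(1)·0.9164^2·0.4004^0 = +0.839719
  k=1: (−1)^1·1.0000/(1)·0.9164^0·0.4004^2 = -0.160281
d^1_{0,0}(0.8238) = +0.839719 -0.160281 = +0.679438
D = (+1.000000+0.000000i)·(+0.679438)·(+1.000000+0.000000i) = +0.679438+0.000000i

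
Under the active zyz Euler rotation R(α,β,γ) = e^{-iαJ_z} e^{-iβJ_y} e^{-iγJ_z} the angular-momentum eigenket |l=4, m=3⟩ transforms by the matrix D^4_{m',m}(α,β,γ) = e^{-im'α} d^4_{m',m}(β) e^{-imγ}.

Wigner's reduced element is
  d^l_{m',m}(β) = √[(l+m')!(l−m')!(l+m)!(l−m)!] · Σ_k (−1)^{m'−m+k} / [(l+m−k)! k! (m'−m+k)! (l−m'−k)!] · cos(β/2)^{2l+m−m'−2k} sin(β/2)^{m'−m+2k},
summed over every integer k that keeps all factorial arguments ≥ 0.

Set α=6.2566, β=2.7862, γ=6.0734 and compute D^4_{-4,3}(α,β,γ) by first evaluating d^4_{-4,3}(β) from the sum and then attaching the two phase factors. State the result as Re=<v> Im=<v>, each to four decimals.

First d^4_{-4,3}(β=2.7862), then the phase factors e^{-i(-4)α} and e^{-i(3)γ}:
With c≡cos(β/2)=0.176763 and s≡sin(β/2)=0.984254, N=[1·40320·5040·1]^{1/2}=14255.272709
k: max(0,(3)−(-4))=7 … min(4+(3),4−(-4))=7
  k=7: (−1)^0·14255.2727/(5040)·0.1768^1·0.9843^7 = +0.447388
d^4_{-4,3}(2.7862) = +0.447388
D = (+0.994351-0.106141i)·(+0.447388)·(+0.808407+0.588624i) = +0.387580+0.223468i

Re=0.3876 Im=0.2235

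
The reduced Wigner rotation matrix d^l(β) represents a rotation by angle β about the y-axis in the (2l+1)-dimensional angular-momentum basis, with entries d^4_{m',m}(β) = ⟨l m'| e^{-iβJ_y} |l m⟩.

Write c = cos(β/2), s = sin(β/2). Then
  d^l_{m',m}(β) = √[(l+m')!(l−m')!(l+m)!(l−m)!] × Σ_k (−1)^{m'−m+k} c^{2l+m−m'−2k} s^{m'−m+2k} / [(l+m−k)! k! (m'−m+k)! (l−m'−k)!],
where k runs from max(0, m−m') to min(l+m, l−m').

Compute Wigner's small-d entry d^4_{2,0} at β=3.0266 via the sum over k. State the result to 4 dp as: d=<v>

d=0.0307

d^4_{2,0}(β=3.0266) via Wigner's sum:
c=cos(3.0266/2)=0.057465, s=sin(3.0266/2)=0.998348; N=√[720·2·24·24]=910.735966
Admissible k: 0..2 (factorial args all ≥0)
  k=0: (−1)^2·910.7360/(96)·0.0575^6·0.9983^2 = +0.000000
  k=1: (−1)^3·910.7360/(36)·0.0575^4·0.9983^4 = -0.000274
  k=2: (−1)^4·910.7360/(96)·0.0575^2·0.9983^6 = +0.031018
d^4_{2,0}(3.0266) = +0.000000 -0.000274 +0.031018 = +0.030744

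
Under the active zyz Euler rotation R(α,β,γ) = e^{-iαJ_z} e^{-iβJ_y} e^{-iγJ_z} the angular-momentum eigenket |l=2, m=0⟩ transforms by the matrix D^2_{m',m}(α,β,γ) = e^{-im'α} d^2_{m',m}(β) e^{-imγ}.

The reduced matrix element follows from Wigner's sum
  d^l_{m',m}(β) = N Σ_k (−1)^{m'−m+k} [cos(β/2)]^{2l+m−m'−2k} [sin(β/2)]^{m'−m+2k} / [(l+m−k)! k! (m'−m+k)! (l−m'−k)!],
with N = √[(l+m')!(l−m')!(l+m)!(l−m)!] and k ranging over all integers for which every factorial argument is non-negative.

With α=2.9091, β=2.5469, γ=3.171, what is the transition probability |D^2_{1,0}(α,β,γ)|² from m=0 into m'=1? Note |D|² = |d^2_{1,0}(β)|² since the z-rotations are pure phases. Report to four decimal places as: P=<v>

P=0.3230

First d^2_{1,0}(β=2.5469), then the phase factors e^{-i(1)α} and e^{-i(0)γ}:
With c≡cos(β/2)=0.292984 and s≡sin(β/2)=0.956117, N=[6·1·2·2]^{1/2}=4.898979
k∈{0,1} keeps every argument non-negative
  k=0: (−1)^1·4.8990/(2)·0.2930^3·0.9561^1 = -0.058900
  k=1: (−1)^2·4.8990/(2)·0.2930^1·0.9561^3 = +0.627268
d^2_{1,0}(2.5469) = -0.058900 +0.627268 = +0.568368
|D^2_{1,0}|² = |d^2_{1,0}(β)|² = (+0.568368)² = 0.323042 (the z-rotation phases have unit modulus)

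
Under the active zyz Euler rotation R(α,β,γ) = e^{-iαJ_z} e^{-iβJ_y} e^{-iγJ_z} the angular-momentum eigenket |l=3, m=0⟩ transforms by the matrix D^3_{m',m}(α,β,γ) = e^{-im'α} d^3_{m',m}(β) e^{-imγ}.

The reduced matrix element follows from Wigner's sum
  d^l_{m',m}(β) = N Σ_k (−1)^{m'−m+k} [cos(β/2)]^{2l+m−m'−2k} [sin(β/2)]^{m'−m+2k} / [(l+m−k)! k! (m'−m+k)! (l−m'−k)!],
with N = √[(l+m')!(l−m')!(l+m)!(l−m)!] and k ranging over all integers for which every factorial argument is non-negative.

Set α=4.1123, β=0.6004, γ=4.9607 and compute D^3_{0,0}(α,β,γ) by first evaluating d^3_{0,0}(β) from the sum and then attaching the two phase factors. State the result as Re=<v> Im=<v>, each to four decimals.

D^3_{0,0}(4.1123,0.6004,4.9607) = e^{-i·0·4.1123}·d^3_{0,0}(0.6004)·e^{-i·0·4.9607}. Compute d first:
c=cos(0.6004/2)=0.955277, s=sin(0.6004/2)=0.295711; N=√[6·6·6·6]=36.000000
Admissible k: 0..3 (factorial args all ≥0)
  k=0: (−1)^0·36.0000/(36)·0.9553^6·0.2957^0 = +0.759936
  k=1: (−1)^1·36.0000/(4)·0.9553^4·0.2957^2 = -0.655385
  k=2: (−1)^2·36.0000/(4)·0.9553^2·0.2957^4 = +0.062802
  k=3: (−1)^3·36.0000/(36)·0.9553^0·0.2957^6 = -0.000669
d^3_{0,0}(0.6004) = +0.759936 -0.655385 +0.062802 -0.000669 = +0.166685
D = (+1.000000+0.000000i)·(+0.166685)·(+1.000000+0.000000i) = +0.166685+0.000000i

Re=0.1667 Im=0.0000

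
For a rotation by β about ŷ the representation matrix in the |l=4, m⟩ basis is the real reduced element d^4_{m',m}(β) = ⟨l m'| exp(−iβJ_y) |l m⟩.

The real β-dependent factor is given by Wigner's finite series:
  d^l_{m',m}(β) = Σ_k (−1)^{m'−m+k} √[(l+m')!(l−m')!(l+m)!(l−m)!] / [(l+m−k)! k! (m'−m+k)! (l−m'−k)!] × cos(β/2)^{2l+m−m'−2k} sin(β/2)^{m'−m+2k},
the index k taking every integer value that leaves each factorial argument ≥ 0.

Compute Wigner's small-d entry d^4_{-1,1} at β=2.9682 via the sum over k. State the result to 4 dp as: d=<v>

d=-0.8621

d^4_{-1,1}(β=2.9682) via Wigner's sum:
c=cos(2.9682/2)=0.086588, s=sin(2.9682/2)=0.996244; N=√[6·120·120·6]=720.000000
k∈{2,3,4,5} keeps every argument non-negative
  k=2: (−1)^0·720.0000/(72)·0.0866^6·0.9962^2 = +0.000004
  k=3: (−1)^1·720.0000/(24)·0.0866^4·0.9962^4 = -0.001661
  k=4: (−1)^2·720.0000/(48)·0.0866^2·0.9962^6 = +0.109951
  k=5: (−1)^3·720.0000/(720)·0.0866^0·0.9962^8 = -0.970346
d^4_{-1,1}(2.9682) = +0.000004 -0.001661 +0.109951 -0.970346 = -0.862052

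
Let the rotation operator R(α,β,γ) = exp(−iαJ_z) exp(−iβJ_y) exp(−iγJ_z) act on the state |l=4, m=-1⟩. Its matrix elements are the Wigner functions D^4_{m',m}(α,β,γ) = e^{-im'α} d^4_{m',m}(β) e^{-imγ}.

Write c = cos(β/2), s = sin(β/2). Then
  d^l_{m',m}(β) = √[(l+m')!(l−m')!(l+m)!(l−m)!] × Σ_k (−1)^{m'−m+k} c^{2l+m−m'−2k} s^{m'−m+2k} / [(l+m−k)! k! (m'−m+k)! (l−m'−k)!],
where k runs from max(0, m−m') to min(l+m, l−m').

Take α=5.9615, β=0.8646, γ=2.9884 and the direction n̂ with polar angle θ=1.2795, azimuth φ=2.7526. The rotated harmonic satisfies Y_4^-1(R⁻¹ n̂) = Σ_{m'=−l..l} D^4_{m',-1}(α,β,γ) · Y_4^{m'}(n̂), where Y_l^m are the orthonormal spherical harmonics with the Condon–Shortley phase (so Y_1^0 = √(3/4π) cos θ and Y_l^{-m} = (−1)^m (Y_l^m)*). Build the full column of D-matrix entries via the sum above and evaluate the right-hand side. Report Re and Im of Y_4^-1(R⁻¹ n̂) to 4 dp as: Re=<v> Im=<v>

Re=0.2045 Im=-0.0157

Need the full column D^4_{m',-1} for m'=−4..4 at α=5.9615, β=0.8646, γ=2.9884.
cos(β/2)=0.908005, sin(β/2)=0.418960
d^4_{-4,-1}: single k=3 term ⇒ +0.339667;  D = -0.044323+0.336762i
d^4_{-3,-1}: k∈[2..3] ⇒ +0.780808 -0.277053 = +0.503755;  D = -0.220271+0.453045i
d^4_{-2,-1}: k∈[1..3] ⇒ +0.904535 -0.962864 +0.136661 = +0.078331;  D = -0.054767+0.056004i
d^4_{-1,-1}: k∈[0..3] ⇒ +0.462066 -1.475588 +0.628297 -0.044588 = -0.429813;  D = +0.382253-0.196523i
d^4_{0,-1}: k∈[0..3] ⇒ -0.953463 +1.217938 -0.259295 +0.009201 = +0.014379;  D = -0.014211+0.002194i
d^4_{1,-1}: k∈[0..3] ⇒ +0.983725 -0.628297 +0.066881 -0.000949 = +0.421361;  D = -0.415394-0.070661i
d^4_{2,-1}: k∈[0..2] ⇒ -0.641909 +0.204991 -0.008728 = -0.445647;  D = +0.393172+0.209803i
d^4_{3,-1}: k∈[0..1] ⇒ +0.277053 -0.035390 = +0.241663;  D = -0.166300-0.175343i
d^4_{4,-1}: single k=0 term ⇒ -0.072314;  D = +0.030621+0.065511i
Y_4^{m'}(θ=1.2795,φ=2.7526) and Σ D·Y over m':
  (-0.0443+0.3368i)·(+0.0055+0.3725i)  (-0.2203+0.4530i)·(-0.1241-0.2905i)  (-0.0548+0.0560i)·(-0.0924-0.0910i)  (+0.3823-0.1965i)·(+0.2917+0.1196i)  (-0.0142+0.0022i)·(+0.0808+0.0000i)  (-0.4154-0.0707i)·(-0.2917+0.1196i)  (+0.3932+0.2098i)·(-0.0924+0.0910i)  (-0.1663-0.1753i)·(+0.1241-0.2905i)  (+0.0306+0.0655i)·(+0.0055-0.3725i)
Y_4^-1(R⁻¹ n̂) = +0.204491-0.015680i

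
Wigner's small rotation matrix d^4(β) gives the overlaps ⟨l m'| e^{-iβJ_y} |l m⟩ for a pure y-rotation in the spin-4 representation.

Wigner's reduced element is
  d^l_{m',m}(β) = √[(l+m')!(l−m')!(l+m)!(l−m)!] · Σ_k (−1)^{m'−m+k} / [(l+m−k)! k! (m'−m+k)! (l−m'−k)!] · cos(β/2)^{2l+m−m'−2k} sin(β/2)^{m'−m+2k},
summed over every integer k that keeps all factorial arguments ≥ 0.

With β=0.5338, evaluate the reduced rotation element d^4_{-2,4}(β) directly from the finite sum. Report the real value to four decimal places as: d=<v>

d^4_{-2,4}(β=0.5338) via Wigner's sum:
c=cos(0.5338/2)=0.964593, s=sin(0.5338/2)=0.263742; N=√[2·720·40320·1]=7619.763776
Admissible k: 6..6 (factorial args all ≥0)
  k=6: (−1)^0·7619.7638/(1440)·0.9646^2·0.2637^6 = +0.001657
d^4_{-2,4}(0.5338) = +0.001657

d=0.0017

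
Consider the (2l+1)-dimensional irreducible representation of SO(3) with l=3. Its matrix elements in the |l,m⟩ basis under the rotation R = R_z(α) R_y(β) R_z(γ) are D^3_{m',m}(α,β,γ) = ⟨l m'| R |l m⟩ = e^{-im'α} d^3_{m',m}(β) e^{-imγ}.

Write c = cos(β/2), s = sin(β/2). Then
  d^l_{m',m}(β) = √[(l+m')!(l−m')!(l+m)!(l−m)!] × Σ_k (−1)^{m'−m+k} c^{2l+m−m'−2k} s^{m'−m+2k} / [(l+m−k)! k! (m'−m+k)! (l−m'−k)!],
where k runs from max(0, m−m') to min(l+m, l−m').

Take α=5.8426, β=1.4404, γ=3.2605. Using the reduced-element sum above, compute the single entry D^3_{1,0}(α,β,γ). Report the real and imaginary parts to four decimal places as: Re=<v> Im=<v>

First d^3_{1,0}(β=1.4404), then the phase factors e^{-i(1)α} and e^{-i(0)γ}:
Half-angle: c=0.751674, s=0.659535. N=√(24·2·6·6)=41.569219
The bounds max(0,m−m')=0 and min(l+m,l−m')=2 give 3 terms
  k=0: (−1)^1·41.5692/(12)·0.7517^5·0.6595^1 = -0.548246
  k=1: (−1)^2·41.5692/(4)·0.7517^3·0.6595^3 = +1.266233
  k=2: (−1)^3·41.5692/(12)·0.7517^1·0.6595^5 = -0.324945
d^3_{1,0}(1.4404) = -0.548246 +1.266233 -0.324945 = +0.393043
Attach z-rotation phases: D = e^{-i(1)(5.8426)}·(+0.393043)·e^{-i(0)(3.2605)} = +0.355508+0.167620i

Re=0.3555 Im=0.1676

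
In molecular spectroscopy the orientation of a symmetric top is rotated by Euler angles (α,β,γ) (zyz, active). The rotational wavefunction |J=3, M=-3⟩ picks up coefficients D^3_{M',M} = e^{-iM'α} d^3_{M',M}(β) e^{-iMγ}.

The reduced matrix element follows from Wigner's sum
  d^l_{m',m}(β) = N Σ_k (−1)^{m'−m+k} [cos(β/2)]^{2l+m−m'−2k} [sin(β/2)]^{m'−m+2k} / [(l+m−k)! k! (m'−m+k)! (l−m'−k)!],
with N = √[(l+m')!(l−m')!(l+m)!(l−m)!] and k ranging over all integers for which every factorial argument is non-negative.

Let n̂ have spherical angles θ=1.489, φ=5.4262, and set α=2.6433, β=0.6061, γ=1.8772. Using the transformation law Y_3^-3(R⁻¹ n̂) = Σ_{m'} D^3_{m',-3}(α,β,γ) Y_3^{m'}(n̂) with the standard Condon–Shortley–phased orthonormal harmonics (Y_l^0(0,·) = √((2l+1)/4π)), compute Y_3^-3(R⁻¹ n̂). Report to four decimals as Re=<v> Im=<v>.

Need the full column D^3_{m',-3} for m'=−3..3 at α=2.6433, β=0.6061, γ=1.8772.
cos(β/2)=0.954431, sin(β/2)=0.298433
d^3_{-3,-3}: single k=0 term ⇒ +0.755904;  D = +0.411510+0.634074i
d^3_{-2,-3}: single k=0 term ⇒ -0.578954;  D = +0.044751+0.577222i
d^3_{-1,-3}: single k=0 term ⇒ +0.286230;  D = -0.116953+0.261247i
d^3_{0,-3}: single k=0 term ⇒ -0.103344;  D = -0.082172+0.062673i
d^3_{1,-3}: single k=0 term ⇒ +0.027985;  D = -0.027656+0.004273i
d^3_{2,-3}: single k=0 term ⇒ -0.005534;  D = -0.005208-0.001872i
d^3_{3,-3}: single k=0 term ⇒ +0.000706;  D = -0.000470-0.000528i
Y_3^{m'}(θ=1.489,φ=5.4262) and Σ D·Y over m':
  (+0.4115+0.6341i)·(-0.3476+0.2231i)  (+0.0448+0.5772i)·(-0.0118+0.0821i)  (-0.1170+0.2612i)·(-0.2038-0.2353i)  (-0.0822+0.0627i)·(-0.0905+0.0000i)  (-0.0277+0.0043i)·(+0.2038-0.2353i)  (-0.0052-0.0019i)·(-0.0118-0.0821i)  (-0.0005-0.0005i)·(+0.3476+0.2231i)
Y_3^-3(R⁻¹ n̂) = -0.244449-0.155609i

Re=-0.2444 Im=-0.1556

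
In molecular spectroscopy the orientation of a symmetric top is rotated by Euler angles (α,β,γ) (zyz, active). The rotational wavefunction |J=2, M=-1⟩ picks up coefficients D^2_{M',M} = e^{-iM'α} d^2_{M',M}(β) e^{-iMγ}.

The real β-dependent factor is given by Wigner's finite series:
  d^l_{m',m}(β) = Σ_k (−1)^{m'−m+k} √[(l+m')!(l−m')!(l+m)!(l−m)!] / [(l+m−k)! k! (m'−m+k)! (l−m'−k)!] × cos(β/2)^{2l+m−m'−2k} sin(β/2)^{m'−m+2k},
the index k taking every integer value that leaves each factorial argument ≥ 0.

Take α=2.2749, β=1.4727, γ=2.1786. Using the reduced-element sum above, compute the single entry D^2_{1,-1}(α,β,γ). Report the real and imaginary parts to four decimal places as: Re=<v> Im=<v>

Re=0.5369 Im=-0.0519

Split into d^2_{1,-1}(β=1.4727) × two z-phases.
c=cos(1.4727/2)=0.740925, s=sin(1.4727/2)=0.671588; N=√[6·1·1·6]=6.000000
k∈{0,1} keeps every argument non-negative
  k=0: (−1)^2·6.0000/(2)·0.7409^2·0.6716^2 = +0.742806
  k=1: (−1)^3·6.0000/(6)·0.7409^0·0.6716^4 = -0.203428
d^2_{1,-1}(1.4727) = +0.742806 -0.203428 = +0.539377
D = (-0.647351-0.762192i)·(+0.539377)·(-0.571066+0.820904i) = +0.536878-0.051862i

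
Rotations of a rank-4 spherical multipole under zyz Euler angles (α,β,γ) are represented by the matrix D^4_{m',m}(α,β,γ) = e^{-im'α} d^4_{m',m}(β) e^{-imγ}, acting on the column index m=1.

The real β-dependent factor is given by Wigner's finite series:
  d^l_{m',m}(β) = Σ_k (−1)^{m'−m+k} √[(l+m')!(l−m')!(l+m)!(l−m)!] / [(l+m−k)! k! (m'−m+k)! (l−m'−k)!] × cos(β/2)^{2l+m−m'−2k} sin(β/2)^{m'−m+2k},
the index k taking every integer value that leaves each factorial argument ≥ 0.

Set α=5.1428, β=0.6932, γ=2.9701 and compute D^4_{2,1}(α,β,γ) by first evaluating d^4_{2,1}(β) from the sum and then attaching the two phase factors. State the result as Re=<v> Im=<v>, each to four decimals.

Re=-0.2929 Im=0.2414

First d^4_{2,1}(β=0.6932), then the phase factors e^{-i(2)α} and e^{-i(1)γ}:
Half-angle: c=0.940533, s=0.339702. N=√(720·2·120·6)=1018.233765
The bounds max(0,m−m')=0 and min(l+m,l−m')=2 give 3 terms
  k=0: (−1)^1·1018.2338/(240)·0.9405^7·0.3397^1 = -0.938324
  k=1: (−1)^2·1018.2338/(48)·0.9405^5·0.3397^3 = +0.612027
  k=2: (−1)^3·1018.2338/(72)·0.9405^3·0.3397^5 = -0.053226
d^4_{2,1}(0.6932) = -0.938324 +0.612027 -0.053226 = -0.379523
Attach z-rotation phases: D = e^{-i(2)(5.1428)}·(-0.379523)·e^{-i(1)(2.9701)} = -0.292868+0.241384i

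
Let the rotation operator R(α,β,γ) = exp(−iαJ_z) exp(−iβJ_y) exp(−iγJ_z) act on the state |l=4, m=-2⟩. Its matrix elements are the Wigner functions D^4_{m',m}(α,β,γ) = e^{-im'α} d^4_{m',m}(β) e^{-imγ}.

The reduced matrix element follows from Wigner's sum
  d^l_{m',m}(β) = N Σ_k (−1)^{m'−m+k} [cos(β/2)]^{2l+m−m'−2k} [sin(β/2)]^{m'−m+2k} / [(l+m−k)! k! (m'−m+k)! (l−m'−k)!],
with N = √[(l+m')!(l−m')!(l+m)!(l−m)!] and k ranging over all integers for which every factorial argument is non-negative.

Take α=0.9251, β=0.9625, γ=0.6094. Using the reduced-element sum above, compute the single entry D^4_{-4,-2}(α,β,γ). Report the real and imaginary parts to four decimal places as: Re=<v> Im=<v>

Split into d^4_{-4,-2}(β=0.9625) × two z-phases.
Half-angle: c=0.886417, s=0.462888. N=√(1·40320·2·720)=7619.763776
Admissible k: 2..2 (factorial args all ≥0)
  k=2: (−1)^0·7619.7638/(1440)·0.8864^6·0.4629^2 = +0.549995
d^4_{-4,-2}(0.9625) = +0.549995
D = (-0.847888-0.530175i)·(+0.549995)·(+0.344772+0.938686i) = +0.112936-0.538275i

Re=0.1129 Im=-0.5383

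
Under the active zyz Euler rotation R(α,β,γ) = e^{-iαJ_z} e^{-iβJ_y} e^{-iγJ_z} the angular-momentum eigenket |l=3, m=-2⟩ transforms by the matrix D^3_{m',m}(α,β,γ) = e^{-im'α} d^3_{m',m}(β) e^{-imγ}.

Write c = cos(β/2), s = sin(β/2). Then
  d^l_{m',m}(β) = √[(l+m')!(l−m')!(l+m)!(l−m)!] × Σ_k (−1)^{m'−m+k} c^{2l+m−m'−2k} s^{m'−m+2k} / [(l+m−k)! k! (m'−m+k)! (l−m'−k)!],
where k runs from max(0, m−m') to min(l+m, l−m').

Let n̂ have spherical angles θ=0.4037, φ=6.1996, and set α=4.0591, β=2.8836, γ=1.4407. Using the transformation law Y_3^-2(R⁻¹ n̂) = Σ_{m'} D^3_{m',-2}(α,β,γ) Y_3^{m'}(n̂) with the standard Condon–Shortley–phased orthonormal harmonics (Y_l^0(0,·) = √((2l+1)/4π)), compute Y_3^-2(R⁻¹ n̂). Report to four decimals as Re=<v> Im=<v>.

Need the full column D^3_{m',-2} for m'=−3..3 at α=4.0591, β=2.8836, γ=1.4407.
cos(β/2)=0.128639, sin(β/2)=0.991692
d^3_{-3,-2}: single k=1 term ⇒ +0.000086;  D = -0.000068+0.000052i
d^3_{-2,-2}: k∈[0..1] ⇒ +0.000005 -0.001347 = -0.001342;  D = -0.000005+0.001342i
d^3_{-1,-2}: k∈[0..1] ⇒ -0.000110 +0.013130 = +0.013020;  D = +0.010307+0.007955i
d^3_{0,-2}: k∈[0..1] ⇒ +0.001475 -0.087662 = -0.086187;  D = +0.083286-0.022173i
d^3_{1,-2}: k∈[0..1] ⇒ -0.013130 +0.390171 = +0.377041;  D = +0.144426-0.348283i
d^3_{2,-2}: k∈[0..1] ⇒ +0.080024 -0.951173 = -0.871149;  D = -0.436187-0.754083i
d^3_{3,-2}: single k=0 term ⇒ -0.302225;  D = +0.299719+0.038842i
Y_3^{m'}(θ=0.4037,φ=6.1996) and Σ D·Y over m':
  (-0.0001+0.0001i)·(+0.0245+0.0063i)  (-0.0000+0.0013i)·(+0.1430+0.0241i)  (+0.0103+0.0080i)·(+0.4084+0.0342i)  (+0.0833-0.0222i)·(+0.4216+0.0000i)  (+0.1444-0.3483i)·(-0.4084+0.0342i)  (-0.4362-0.7541i)·(+0.1430-0.0241i)  (+0.2997+0.0388i)·(-0.0245+0.0063i)
Y_3^-2(R⁻¹ n̂) = -0.096217+0.045256i

Re=-0.0962 Im=0.0453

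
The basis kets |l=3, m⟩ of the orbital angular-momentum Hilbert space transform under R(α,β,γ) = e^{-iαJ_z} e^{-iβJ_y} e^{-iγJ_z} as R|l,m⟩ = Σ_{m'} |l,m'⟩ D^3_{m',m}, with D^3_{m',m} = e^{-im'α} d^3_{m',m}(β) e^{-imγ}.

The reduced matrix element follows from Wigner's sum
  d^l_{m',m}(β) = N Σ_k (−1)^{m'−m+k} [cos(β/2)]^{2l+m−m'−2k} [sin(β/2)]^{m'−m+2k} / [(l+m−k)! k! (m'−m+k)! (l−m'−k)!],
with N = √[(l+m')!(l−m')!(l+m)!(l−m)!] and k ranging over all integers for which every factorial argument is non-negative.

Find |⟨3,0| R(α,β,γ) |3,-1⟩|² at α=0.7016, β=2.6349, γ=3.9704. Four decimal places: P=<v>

Split into d^3_{0,-1}(β=2.6349) × two z-phases.
Half-angle: c=0.250645, s=0.968079. N=√(6·6·2·24)=41.569219
k∈{0,1,2} keeps every argument non-negative
  k=0: (−1)^1·41.5692/(12)·0.2506^5·0.9681^1 = -0.003317
  k=1: (−1)^2·41.5692/(4)·0.2506^3·0.9681^3 = +0.148464
  k=2: (−1)^3·41.5692/(12)·0.2506^1·0.9681^5 = -0.738250
d^3_{0,-1}(2.6349) = -0.003317 +0.148464 -0.738250 = -0.593104
|D^3_{0,-1}|² = |d^3_{0,-1}(β)|² = (-0.593104)² = 0.351772 (the z-rotation phases have unit modulus)

P=0.3518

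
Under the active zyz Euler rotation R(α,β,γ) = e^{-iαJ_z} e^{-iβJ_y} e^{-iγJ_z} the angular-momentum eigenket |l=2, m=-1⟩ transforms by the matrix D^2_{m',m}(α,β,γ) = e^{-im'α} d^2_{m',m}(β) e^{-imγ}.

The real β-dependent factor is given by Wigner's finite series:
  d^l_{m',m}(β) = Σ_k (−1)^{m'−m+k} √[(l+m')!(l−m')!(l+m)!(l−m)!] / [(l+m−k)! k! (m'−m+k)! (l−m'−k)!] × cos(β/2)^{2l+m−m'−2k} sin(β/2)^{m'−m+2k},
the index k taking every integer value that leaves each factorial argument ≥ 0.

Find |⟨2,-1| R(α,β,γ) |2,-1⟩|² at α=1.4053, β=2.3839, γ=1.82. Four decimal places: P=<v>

First d^2_{-1,-1}(β=2.3839), then the phase factors e^{-i(-1)α} and e^{-i(-1)γ}:
c=cos(2.3839/2)=0.369849, s=sin(2.3839/2)=0.929092; N=√[1·6·1·6]=6.000000
The bounds max(0,m−m')=0 and min(l+m,l−m')=1 give 2 terms
  k=0: (−1)^0·6.0000/(6)·0.3698^4·0.9291^0 = +0.018711
  k=1: (−1)^1·6.0000/(2)·0.3698^2·0.9291^2 = -0.354231
d^2_{-1,-1}(2.3839) = +0.018711 -0.354231 = -0.335520
|D^2_{-1,-1}|² = |d^2_{-1,-1}(β)|² = (-0.335520)² = 0.112574 (the z-rotation phases have unit modulus)

P=0.1126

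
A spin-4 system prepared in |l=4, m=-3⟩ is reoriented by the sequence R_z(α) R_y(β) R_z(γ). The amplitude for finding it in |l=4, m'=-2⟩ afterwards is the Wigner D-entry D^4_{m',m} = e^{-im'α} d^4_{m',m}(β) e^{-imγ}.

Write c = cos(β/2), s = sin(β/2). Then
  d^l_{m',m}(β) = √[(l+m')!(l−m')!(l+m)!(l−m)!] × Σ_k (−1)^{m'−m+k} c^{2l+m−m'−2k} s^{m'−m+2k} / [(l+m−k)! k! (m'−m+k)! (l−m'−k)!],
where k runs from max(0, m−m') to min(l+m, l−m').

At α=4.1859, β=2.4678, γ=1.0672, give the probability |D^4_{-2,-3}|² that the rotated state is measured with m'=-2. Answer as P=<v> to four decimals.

D^4_{-2,-3}(4.1859,2.4678,1.0672) = e^{-i·-2·4.1859}·d^4_{-2,-3}(2.4678)·e^{-i·-3·1.0672}. Compute d first:
Half-angle: c=0.330559, s=0.943785. N=√(2·720·1·5040)=2693.993318
Admissible k: 0..1 (factorial args all ≥0)
  k=0: (−1)^1·2693.9933/(720)·0.3306^7·0.9438^1 = -0.001523
  k=1: (−1)^2·2693.9933/(240)·0.3306^5·0.9438^3 = +0.037244
d^4_{-2,-3}(2.4678) = -0.001523 +0.037244 = +0.035721
|D^4_{-2,-3}|² = |d^4_{-2,-3}(β)|² = (+0.035721)² = 0.001276 (the z-rotation phases have unit modulus)

P=0.0013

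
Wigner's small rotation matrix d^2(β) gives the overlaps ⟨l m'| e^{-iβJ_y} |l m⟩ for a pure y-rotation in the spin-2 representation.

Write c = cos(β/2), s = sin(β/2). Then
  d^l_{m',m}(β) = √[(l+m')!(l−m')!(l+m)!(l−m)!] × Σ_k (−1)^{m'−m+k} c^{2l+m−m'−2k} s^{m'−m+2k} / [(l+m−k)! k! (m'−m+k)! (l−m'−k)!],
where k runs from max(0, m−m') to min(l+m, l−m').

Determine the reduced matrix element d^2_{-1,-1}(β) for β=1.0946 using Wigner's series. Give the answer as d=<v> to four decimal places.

d=-0.0607

d^2_{-1,-1}(β=1.0946) via Wigner's sum:
Half-angle: c=0.853933, s=0.520384. N=√(1·6·1·6)=6.000000
Admissible k: 0..1 (factorial args all ≥0)
  k=0: (−1)^0·6.0000/(6)·0.8539^4·0.5204^0 = +0.531734
  k=1: (−1)^1·6.0000/(2)·0.8539^2·0.5204^2 = -0.592401
d^2_{-1,-1}(1.0946) = +0.531734 -0.592401 = -0.060667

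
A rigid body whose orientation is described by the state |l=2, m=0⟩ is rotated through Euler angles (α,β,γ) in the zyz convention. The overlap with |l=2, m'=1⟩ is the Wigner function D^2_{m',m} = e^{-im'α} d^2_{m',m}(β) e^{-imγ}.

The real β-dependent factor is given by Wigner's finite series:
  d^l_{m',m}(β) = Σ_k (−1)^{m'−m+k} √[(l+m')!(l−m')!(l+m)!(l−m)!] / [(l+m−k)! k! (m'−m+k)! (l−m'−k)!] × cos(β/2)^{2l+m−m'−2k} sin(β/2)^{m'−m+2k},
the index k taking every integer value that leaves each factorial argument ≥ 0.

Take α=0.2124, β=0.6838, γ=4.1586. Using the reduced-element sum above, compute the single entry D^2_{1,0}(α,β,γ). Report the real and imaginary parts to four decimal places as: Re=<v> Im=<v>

Re=-0.5863 Im=0.1264

Split into d^2_{1,0}(β=0.6838) × two z-phases.
c=cos(0.6838/2)=0.942119, s=sin(0.6838/2)=0.335278; N=√[6·1·2·2]=4.898979
Admissible k: 0..1 (factorial args all ≥0)
  k=0: (−1)^1·4.8990/(2)·0.9421^3·0.3353^1 = -0.686749
  k=1: (−1)^2·4.8990/(2)·0.9421^1·0.3353^3 = +0.086975
d^2_{1,0}(0.6838) = -0.686749 +0.086975 = -0.599774
D = (+0.977528-0.210807i)·(-0.599774)·(+1.000000+0.000000i) = -0.586296+0.126436i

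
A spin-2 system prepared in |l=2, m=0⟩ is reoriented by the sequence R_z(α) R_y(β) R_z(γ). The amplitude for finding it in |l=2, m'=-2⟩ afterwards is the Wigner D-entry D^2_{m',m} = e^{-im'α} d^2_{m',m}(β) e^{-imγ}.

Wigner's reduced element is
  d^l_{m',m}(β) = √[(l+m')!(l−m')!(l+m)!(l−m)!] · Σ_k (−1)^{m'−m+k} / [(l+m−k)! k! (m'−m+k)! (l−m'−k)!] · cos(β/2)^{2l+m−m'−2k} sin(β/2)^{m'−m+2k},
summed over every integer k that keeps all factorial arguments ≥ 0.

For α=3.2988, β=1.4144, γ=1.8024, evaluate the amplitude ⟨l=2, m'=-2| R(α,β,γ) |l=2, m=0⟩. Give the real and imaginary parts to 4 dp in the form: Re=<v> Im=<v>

Re=0.5682 Im=0.1848

First d^2_{-2,0}(β=1.4144), then the phase factors e^{-i(-2)α} and e^{-i(0)γ}:
Half-angle: c=0.760184, s=0.649708. N=√(1·24·2·2)=9.797959
k∈{2} keeps every argument non-negative
  k=2: (−1)^0·9.7980/(4)·0.7602^2·0.6497^2 = +0.597516
d^2_{-2,0}(1.4144) = +0.597516
Phases: e^{-i·(-2)·3.2988}=+0.950978+0.309260i, e^{-i·(0)·1.8024}=+1.000000+0.000000i ⇒ D=+0.568224+0.184788i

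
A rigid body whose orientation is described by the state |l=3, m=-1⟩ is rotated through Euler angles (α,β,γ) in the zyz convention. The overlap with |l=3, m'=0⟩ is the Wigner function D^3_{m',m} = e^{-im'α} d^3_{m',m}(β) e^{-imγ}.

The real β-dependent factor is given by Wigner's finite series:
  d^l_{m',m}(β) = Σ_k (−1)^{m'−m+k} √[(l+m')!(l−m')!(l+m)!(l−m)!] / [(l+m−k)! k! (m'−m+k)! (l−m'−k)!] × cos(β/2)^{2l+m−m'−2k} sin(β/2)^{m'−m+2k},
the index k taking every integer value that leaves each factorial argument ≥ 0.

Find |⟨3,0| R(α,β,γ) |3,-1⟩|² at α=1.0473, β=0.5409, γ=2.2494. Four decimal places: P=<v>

First d^3_{0,-1}(β=0.5409), then the phase factors e^{-i(0)α} and e^{-i(-1)γ}:
Half-angle: c=0.963651, s=0.267165. N=√(6·6·2·24)=41.569219
Admissible k: 0..2 (factorial args all ≥0)
  k=0: (−1)^1·41.5692/(12)·0.9637^5·0.2672^1 = -0.769075
  k=1: (−1)^2·41.5692/(4)·0.9637^3·0.2672^3 = +0.177341
  k=2: (−1)^3·41.5692/(12)·0.9637^1·0.2672^5 = -0.004544
d^3_{0,-1}(0.5409) = -0.769075 +0.177341 -0.004544 = -0.596277
|D^3_{0,-1}|² = |d^3_{0,-1}(β)|² = (-0.596277)² = 0.355547 (the z-rotation phases have unit modulus)

P=0.3555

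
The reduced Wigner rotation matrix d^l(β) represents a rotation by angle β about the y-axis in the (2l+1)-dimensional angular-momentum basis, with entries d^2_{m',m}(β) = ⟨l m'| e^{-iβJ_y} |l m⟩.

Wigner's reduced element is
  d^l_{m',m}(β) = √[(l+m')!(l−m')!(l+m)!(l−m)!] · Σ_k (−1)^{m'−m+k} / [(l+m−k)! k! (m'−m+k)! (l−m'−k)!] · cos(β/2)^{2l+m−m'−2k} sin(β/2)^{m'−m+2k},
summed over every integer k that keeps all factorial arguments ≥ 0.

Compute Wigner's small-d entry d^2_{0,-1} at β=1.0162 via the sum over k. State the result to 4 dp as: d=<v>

d^2_{0,-1}(β=1.0162) via Wigner's sum:
Half-angle: c=0.873670, s=0.486518. N=√(2·2·1·6)=4.898979
k: max(0,(-1)−(0))=0 … min(2+(-1),2−(0))=1
  k=0: (−1)^1·4.8990/(2)·0.8737^3·0.4865^1 = -0.794726
  k=1: (−1)^2·4.8990/(2)·0.8737^1·0.4865^3 = +0.246445
d^2_{0,-1}(1.0162) = -0.794726 +0.246445 = -0.548281

d=-0.5483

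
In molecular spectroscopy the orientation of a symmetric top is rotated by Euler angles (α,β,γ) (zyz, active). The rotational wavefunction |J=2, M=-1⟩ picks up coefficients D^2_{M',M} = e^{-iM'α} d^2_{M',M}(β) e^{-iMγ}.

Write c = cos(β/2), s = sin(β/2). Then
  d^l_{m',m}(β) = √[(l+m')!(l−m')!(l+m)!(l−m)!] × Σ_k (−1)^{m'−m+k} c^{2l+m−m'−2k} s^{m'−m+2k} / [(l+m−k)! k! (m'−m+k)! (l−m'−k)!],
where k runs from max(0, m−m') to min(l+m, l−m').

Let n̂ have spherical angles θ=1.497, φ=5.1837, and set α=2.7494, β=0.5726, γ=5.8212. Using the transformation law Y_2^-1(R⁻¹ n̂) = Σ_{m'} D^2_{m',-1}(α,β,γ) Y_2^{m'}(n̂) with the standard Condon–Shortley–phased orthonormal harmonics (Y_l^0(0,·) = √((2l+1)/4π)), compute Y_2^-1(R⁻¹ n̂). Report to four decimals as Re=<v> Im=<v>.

Need the full column D^2_{m',-1} for m'=−2..2 at α=2.7494, β=0.5726, γ=5.8212.
cos(β/2)=0.959295, sin(β/2)=0.282405
d^2_{-2,-1}: single k=1 term ⇒ +0.498608;  D = +0.158938-0.472597i
d^2_{-1,-1}: k∈[0..1] ⇒ +0.846856 -0.220176 = +0.626680;  D = -0.411627+0.472536i
d^2_{0,-1}: k∈[0..1] ⇒ -0.610667 +0.052923 = -0.557744;  D = -0.499276+0.248601i
d^2_{1,-1}: k∈[0..1] ⇒ +0.220176 -0.006360 = +0.213816;  D = -0.213295+0.014911i
d^2_{2,-1}: single k=0 term ⇒ -0.043211;  D = -0.040985-0.013691i
Y_2^{m'}(θ=1.497,φ=5.1837) and Σ D·Y over m':
  (+0.1589-0.4726i)·(-0.2258+0.3108i)  (-0.4116+0.4725i)·(+0.0258+0.0506i)  (-0.4993+0.2486i)·(-0.3102+0.0000i)  (-0.2133+0.0149i)·(-0.0258+0.0506i)  (-0.0410-0.0137i)·(-0.2258-0.3108i)
Y_2^-1(R⁻¹ n̂) = +0.241128+0.074979i

Re=0.2411 Im=0.0750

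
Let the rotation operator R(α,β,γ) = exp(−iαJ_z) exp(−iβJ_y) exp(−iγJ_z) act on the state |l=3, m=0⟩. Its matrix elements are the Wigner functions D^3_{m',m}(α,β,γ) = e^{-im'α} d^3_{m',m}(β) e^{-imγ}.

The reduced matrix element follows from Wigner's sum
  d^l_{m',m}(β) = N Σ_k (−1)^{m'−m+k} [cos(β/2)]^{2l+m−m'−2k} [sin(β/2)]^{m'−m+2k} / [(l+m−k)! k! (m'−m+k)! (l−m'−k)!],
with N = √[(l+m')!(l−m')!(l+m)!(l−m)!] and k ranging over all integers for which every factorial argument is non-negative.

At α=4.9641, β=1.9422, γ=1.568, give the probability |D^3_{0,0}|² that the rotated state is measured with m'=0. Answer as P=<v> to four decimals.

D^3_{0,0}(4.9641,1.9422,1.568) = e^{-i·0·4.9641}·d^3_{0,0}(1.9422)·e^{-i·0·1.568}. Compute d first:
With c≡cos(β/2)=0.564392 and s≡sin(β/2)=0.825507, N=[6·6·6·6]^{1/2}=36.000000
k: max(0,(0)−(0))=0 … min(3+(0),3−(0))=3
  k=0: (−1)^0·36.0000/(36)·0.5644^6·0.8255^0 = +0.032321
  k=1: (−1)^1·36.0000/(4)·0.5644^4·0.8255^2 = -0.622310
  k=2: (−1)^2·36.0000/(4)·0.5644^2·0.8255^4 = +1.331334
  k=3: (−1)^3·36.0000/(36)·0.5644^0·0.8255^6 = -0.316464
d^3_{0,0}(1.9422) = +0.032321 -0.622310 +1.331334 -0.316464 = +0.424881
|D^3_{0,0}|² = |d^3_{0,0}(β)|² = (+0.424881)² = 0.180524 (the z-rotation phases have unit modulus)

P=0.1805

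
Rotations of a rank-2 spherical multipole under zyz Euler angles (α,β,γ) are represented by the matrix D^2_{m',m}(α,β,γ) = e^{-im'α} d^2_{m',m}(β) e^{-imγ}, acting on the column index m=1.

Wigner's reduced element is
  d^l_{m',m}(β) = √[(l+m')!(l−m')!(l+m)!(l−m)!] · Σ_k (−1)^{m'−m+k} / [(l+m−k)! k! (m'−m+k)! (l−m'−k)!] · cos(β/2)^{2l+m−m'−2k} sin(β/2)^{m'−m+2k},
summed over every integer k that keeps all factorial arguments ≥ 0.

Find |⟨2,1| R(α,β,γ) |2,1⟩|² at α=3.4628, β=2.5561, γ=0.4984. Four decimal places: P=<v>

P=0.0493

D^2_{1,1}(3.4628,2.5561,0.4984) = e^{-i·1·3.4628}·d^2_{1,1}(2.5561)·e^{-i·1·0.4984}. Compute d first:
c=cos(2.5561/2)=0.288583, s=sin(2.5561/2)=0.957455; N=√[6·1·6·1]=6.000000
k∈{0,1} keeps every argument non-negative
  k=0: (−1)^0·6.0000/(6)·0.2886^4·0.9575^0 = +0.006936
  k=1: (−1)^1·6.0000/(2)·0.2886^2·0.9575^2 = -0.229033
d^2_{1,1}(2.5561) = +0.006936 -0.229033 = -0.222098
|D^2_{1,1}|² = |d^2_{1,1}(β)|² = (-0.222098)² = 0.049327 (the z-rotation phases have unit modulus)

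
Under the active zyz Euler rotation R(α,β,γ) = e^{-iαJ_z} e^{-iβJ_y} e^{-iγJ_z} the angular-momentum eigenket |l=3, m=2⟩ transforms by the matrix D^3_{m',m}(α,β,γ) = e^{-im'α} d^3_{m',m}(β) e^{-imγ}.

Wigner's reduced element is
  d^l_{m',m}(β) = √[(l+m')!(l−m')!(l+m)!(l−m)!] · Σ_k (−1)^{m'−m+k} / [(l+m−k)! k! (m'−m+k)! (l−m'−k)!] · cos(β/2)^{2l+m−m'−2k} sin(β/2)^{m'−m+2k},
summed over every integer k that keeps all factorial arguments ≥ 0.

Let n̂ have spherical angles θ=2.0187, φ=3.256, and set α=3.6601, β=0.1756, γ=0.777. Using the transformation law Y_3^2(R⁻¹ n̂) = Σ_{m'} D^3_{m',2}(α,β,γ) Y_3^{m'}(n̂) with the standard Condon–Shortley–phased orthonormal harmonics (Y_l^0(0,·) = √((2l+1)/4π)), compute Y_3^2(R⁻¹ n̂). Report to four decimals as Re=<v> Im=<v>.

Need the full column D^3_{m',2} for m'=−3..3 at α=3.6601, β=0.1756, γ=0.777.
cos(β/2)=0.996148, sin(β/2)=0.087687
d^3_{-3,2}: single k=5 term ⇒ +0.000013;  D = -0.000013-0.000000i
d^3_{-2,2}: k∈[4..5] ⇒ +0.000293 -0.000000 = +0.000293;  D = +0.000255-0.000145i
d^3_{-1,2}: k∈[3..4] ⇒ +0.004215 -0.000016 = +0.004199;  D = -0.002142+0.003611i
d^3_{0,2}: k∈[2..3] ⇒ +0.041470 -0.000321 = +0.041148;  D = +0.000691-0.041142i
d^3_{1,2}: k∈[1..2] ⇒ +0.271992 -0.004215 = +0.267777;  D = +0.128781+0.234776i
d^3_{2,2}: k∈[0..1] ⇒ +0.977110 -0.037856 = +0.939253;  D = -0.800453-0.491398i
d^3_{3,2}: single k=0 term ⇒ -0.210684;  D = -0.210576-0.006756i
Y_3^{m'}(θ=2.0187,φ=3.256) and Σ D·Y over m':
  (-0.0000-0.0000i)·(-0.2877+0.1028i)  (+0.0003-0.0001i)·(-0.3502+0.0816i)  (-0.0021+0.0036i)·(+0.0180-0.0021i)  (+0.0007-0.0411i)·(+0.3333+0.0000i)  (+0.1288+0.2348i)·(-0.0180-0.0021i)  (-0.8005-0.4914i)·(-0.3502-0.0816i)  (-0.2106-0.0068i)·(+0.2877+0.1028i)
Y_3^2(R⁻¹ n̂) = +0.178652+0.195720i

Re=0.1787 Im=0.1957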